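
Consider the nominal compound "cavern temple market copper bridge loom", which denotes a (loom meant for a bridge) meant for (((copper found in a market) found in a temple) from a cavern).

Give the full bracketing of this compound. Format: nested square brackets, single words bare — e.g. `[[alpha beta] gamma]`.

Overall it is a kind of loom (specifically "bridge loom"); the modifier is "cavern temple market copper".
Within "cavern temple market copper", the head is "copper" (specifically "temple market copper") and the modifier is "cavern".
Within "temple market copper", the head is "copper" (specifically "market copper") and the modifier is "temple".
Within "market copper", the head is "copper" and the modifier is "market".
Within "bridge loom", the head is "loom" and the modifier is "bridge".
So the structure is [[cavern [temple [market copper]]] [bridge loom]].

[[cavern [temple [market copper]]] [bridge loom]]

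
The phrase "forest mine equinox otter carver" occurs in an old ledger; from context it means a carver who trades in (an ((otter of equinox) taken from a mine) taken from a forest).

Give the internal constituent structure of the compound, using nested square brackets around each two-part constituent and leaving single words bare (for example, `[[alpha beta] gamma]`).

Overall it is a kind of carver; the modifier is "forest mine equinox otter".
Inside "forest mine equinox otter": head "otter" (specifically "mine equinox otter"), modifier "forest".
Inside "mine equinox otter": head "otter" (specifically "equinox otter"), modifier "mine".
Inside "equinox otter": head "otter", modifier "equinox".
So the structure is [[forest [mine [equinox otter]]] carver].

[[forest [mine [equinox otter]]] carver]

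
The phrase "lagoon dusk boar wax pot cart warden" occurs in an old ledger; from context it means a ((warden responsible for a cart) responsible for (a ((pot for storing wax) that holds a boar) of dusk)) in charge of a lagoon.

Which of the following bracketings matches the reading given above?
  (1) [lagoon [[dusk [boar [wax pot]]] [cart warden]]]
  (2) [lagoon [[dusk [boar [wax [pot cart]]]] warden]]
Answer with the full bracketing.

The paraphrase's head is the "warden" part ("dusk boar wax pot cart warden"); its modifier is "lagoon".
That top-level split, carried through the inner groups, gives [lagoon [[dusk [boar [wax pot]]] [cart warden]]].

[lagoon [[dusk [boar [wax pot]]] [cart warden]]]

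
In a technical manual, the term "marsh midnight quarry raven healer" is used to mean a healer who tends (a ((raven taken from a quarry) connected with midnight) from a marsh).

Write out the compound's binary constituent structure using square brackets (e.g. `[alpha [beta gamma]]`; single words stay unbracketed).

Overall it is a kind of healer; the modifier is "marsh midnight quarry raven".
"marsh midnight quarry raven" → head "raven" (specifically "midnight quarry raven"), modifier "marsh".
"midnight quarry raven" → head "raven" (specifically "quarry raven"), modifier "midnight".
"quarry raven" → head "raven", modifier "quarry".
Putting it together: [[marsh [midnight [quarry raven]]] healer].

[[marsh [midnight [quarry raven]]] healer]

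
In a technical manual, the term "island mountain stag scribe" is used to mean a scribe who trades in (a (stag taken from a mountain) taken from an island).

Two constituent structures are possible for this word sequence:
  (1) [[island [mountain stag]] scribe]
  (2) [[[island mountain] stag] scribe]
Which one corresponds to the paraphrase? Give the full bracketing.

[[island [mountain stag]] scribe]

The paraphrase's head is the "scribe" part ("scribe"); its modifier is "island mountain stag".
That top-level split, carried through the inner groups, gives [[island [mountain stag]] scribe].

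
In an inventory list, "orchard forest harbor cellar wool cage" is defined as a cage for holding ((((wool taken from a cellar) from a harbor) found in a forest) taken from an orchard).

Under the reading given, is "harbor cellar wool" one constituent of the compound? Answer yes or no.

The paraphrase groups the words so that "harbor cellar wool" is one unit: it corresponds to a single parenthesized sub-phrase.
The full structure is [[orchard [forest [harbor [cellar wool]]]] cage], in which [harbor cellar wool] is a constituent.

yes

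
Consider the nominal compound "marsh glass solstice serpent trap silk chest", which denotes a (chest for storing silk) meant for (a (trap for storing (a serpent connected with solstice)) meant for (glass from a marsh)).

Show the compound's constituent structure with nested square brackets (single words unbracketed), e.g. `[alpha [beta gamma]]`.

[[[marsh glass] [[solstice serpent] trap]] [silk chest]]

The outermost head in the paraphrase is "chest" (specifically "silk chest"), modified by "marsh glass solstice serpent trap".
Within "marsh glass solstice serpent trap", the head is "trap" (specifically "solstice serpent trap") and the modifier is "marsh glass".
Within "marsh glass", the head is "glass" and the modifier is "marsh".
Within "solstice serpent trap", the head is "trap" and the modifier is "solstice serpent".
Within "solstice serpent", the head is "serpent" and the modifier is "solstice".
Within "silk chest", the head is "chest" and the modifier is "silk".
So the structure is [[[marsh glass] [[solstice serpent] trap]] [silk chest]].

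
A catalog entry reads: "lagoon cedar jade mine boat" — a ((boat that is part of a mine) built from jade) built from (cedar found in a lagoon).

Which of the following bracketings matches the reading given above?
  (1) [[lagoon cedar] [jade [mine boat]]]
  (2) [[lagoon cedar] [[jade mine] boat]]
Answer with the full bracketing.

The paraphrase's head is the "boat" part ("jade mine boat"); its modifier is "lagoon cedar".
That top-level split, carried through the inner groups, gives [[lagoon cedar] [jade [mine boat]]].

[[lagoon cedar] [jade [mine boat]]]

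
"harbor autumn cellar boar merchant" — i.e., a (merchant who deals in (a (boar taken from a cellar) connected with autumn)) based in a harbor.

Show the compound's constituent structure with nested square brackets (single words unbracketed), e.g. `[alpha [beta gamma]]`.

[harbor [[autumn [cellar boar]] merchant]]

Overall it is a kind of merchant (specifically "autumn cellar boar merchant"); the modifier is "harbor".
Inside "autumn cellar boar merchant": head "merchant", modifier "autumn cellar boar".
Inside "autumn cellar boar": head "boar" (specifically "cellar boar"), modifier "autumn".
Inside "cellar boar": head "boar", modifier "cellar".
So the structure is [harbor [[autumn [cellar boar]] merchant]].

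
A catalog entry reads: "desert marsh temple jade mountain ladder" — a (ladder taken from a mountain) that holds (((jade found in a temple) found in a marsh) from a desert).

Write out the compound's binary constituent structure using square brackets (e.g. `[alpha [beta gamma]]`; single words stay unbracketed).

The outermost head in the paraphrase is "ladder" (specifically "mountain ladder"), modified by "desert marsh temple jade".
"desert marsh temple jade" → head "jade" (specifically "marsh temple jade"), modifier "desert".
"marsh temple jade" → head "jade" (specifically "temple jade"), modifier "marsh".
"temple jade" → head "jade", modifier "temple".
"mountain ladder" → head "ladder", modifier "mountain".
Assembled: [[desert [marsh [temple jade]]] [mountain ladder]].

[[desert [marsh [temple jade]]] [mountain ladder]]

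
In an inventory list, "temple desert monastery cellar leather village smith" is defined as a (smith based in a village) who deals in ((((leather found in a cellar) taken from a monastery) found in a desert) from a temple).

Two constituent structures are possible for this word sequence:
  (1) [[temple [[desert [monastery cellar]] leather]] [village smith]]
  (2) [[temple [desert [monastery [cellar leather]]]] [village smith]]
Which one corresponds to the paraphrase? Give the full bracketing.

The paraphrase's head is the "smith" part ("village smith"); its modifier is "temple desert monastery cellar leather".
That top-level split, carried through the inner groups, gives [[temple [desert [monastery [cellar leather]]]] [village smith]].

[[temple [desert [monastery [cellar leather]]]] [village smith]]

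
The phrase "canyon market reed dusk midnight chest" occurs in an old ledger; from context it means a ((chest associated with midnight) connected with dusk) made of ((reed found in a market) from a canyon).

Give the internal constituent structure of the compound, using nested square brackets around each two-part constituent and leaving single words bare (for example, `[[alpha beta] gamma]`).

Whole compound: head "chest" (specifically "dusk midnight chest"), modifier "canyon market reed".
Within "canyon market reed", the head is "reed" (specifically "market reed") and the modifier is "canyon".
Within "market reed", the head is "reed" and the modifier is "market".
Within "dusk midnight chest", the head is "chest" (specifically "midnight chest") and the modifier is "dusk".
Within "midnight chest", the head is "chest" and the modifier is "midnight".
Putting it together: [[canyon [market reed]] [dusk [midnight chest]]].

[[canyon [market reed]] [dusk [midnight chest]]]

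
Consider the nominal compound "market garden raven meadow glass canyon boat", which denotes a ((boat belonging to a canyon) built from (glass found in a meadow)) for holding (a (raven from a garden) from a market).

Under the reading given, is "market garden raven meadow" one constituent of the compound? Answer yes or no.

The top-level split is [market garden raven] [meadow glass canyon boat]; the full structure is [[market [garden raven]] [[meadow glass] [canyon boat]]].
"market garden raven meadow" straddles a constituent boundary, so it is not a single unit.

no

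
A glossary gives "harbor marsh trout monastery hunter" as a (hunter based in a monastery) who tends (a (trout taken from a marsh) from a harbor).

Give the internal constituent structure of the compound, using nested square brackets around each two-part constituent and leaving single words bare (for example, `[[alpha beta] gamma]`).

[[harbor [marsh trout]] [monastery hunter]]

Whole compound: head "hunter" (specifically "monastery hunter"), modifier "harbor marsh trout".
Within "harbor marsh trout", the head is "trout" (specifically "marsh trout") and the modifier is "harbor".
Within "marsh trout", the head is "trout" and the modifier is "marsh".
Within "monastery hunter", the head is "hunter" and the modifier is "monastery".
Putting it together: [[harbor [marsh trout]] [monastery hunter]].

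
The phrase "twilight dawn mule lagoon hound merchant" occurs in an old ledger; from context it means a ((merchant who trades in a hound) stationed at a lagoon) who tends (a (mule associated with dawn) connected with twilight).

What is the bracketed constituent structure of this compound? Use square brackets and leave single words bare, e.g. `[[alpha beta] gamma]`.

[[twilight [dawn mule]] [lagoon [hound merchant]]]

The outermost head in the paraphrase is "merchant" (specifically "lagoon hound merchant"), modified by "twilight dawn mule".
"twilight dawn mule" → head "mule" (specifically "dawn mule"), modifier "twilight".
"dawn mule" → head "mule", modifier "dawn".
"lagoon hound merchant" → head "merchant" (specifically "hound merchant"), modifier "lagoon".
"hound merchant" → head "merchant", modifier "hound".
Assembled: [[twilight [dawn mule]] [lagoon [hound merchant]]].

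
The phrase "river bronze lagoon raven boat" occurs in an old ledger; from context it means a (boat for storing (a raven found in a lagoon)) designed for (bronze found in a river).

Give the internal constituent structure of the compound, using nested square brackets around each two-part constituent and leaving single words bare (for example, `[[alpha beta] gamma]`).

Whole compound: head "boat" (specifically "lagoon raven boat"), modifier "river bronze".
Inside "river bronze": head "bronze", modifier "river".
Inside "lagoon raven boat": head "boat", modifier "lagoon raven".
Inside "lagoon raven": head "raven", modifier "lagoon".
So the structure is [[river bronze] [[lagoon raven] boat]].

[[river bronze] [[lagoon raven] boat]]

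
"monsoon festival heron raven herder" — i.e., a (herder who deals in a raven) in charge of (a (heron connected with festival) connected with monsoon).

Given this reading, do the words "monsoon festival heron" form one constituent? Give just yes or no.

yes

The paraphrase groups the words so that "monsoon festival heron" is one unit: it corresponds to a single parenthesized sub-phrase.
The full structure is [[monsoon [festival heron]] [raven herder]], in which [monsoon festival heron] is a constituent.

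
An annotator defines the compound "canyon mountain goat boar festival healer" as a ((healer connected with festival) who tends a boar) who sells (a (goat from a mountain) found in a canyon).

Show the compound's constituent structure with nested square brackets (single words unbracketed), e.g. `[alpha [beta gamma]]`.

Whole compound: head "healer" (specifically "boar festival healer"), modifier "canyon mountain goat".
Within "canyon mountain goat", the head is "goat" (specifically "mountain goat") and the modifier is "canyon".
Within "mountain goat", the head is "goat" and the modifier is "mountain".
Within "boar festival healer", the head is "healer" (specifically "festival healer") and the modifier is "boar".
Within "festival healer", the head is "healer" and the modifier is "festival".
So the structure is [[canyon [mountain goat]] [boar [festival healer]]].

[[canyon [mountain goat]] [boar [festival healer]]]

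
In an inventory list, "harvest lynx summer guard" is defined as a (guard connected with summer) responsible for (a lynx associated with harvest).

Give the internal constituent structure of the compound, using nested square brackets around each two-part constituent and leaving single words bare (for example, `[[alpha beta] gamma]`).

The outermost head in the paraphrase is "guard" (specifically "summer guard"), modified by "harvest lynx".
"harvest lynx" → head "lynx", modifier "harvest".
"summer guard" → head "guard", modifier "summer".
Assembled: [[harvest lynx] [summer guard]].

[[harvest lynx] [summer guard]]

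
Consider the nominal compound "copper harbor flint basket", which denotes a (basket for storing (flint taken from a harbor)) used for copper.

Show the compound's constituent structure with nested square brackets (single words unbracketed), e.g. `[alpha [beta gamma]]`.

[copper [[harbor flint] basket]]

Whole compound: head "basket" (specifically "harbor flint basket"), modifier "copper".
Inside "harbor flint basket": head "basket", modifier "harbor flint".
Inside "harbor flint": head "flint", modifier "harbor".
Putting it together: [copper [[harbor flint] basket]].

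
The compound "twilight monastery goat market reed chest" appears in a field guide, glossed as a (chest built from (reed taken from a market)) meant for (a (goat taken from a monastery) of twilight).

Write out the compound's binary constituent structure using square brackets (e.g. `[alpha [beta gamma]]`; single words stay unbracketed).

Whole compound: head "chest" (specifically "market reed chest"), modifier "twilight monastery goat".
"twilight monastery goat" → head "goat" (specifically "monastery goat"), modifier "twilight".
"monastery goat" → head "goat", modifier "monastery".
"market reed chest" → head "chest", modifier "market reed".
"market reed" → head "reed", modifier "market".
Assembled: [[twilight [monastery goat]] [[market reed] chest]].

[[twilight [monastery goat]] [[market reed] chest]]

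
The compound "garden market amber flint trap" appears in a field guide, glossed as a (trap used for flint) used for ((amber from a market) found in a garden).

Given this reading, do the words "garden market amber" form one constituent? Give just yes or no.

The paraphrase groups the words so that "garden market amber" is one unit: it corresponds to a single parenthesized sub-phrase.
The full structure is [[garden [market amber]] [flint trap]], in which [garden market amber] is a constituent.

yes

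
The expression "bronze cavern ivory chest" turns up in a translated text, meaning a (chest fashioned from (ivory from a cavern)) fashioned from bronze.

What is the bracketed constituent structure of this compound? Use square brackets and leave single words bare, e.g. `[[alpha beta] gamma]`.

Overall it is a kind of chest (specifically "cavern ivory chest"); the modifier is "bronze".
"cavern ivory chest" → head "chest", modifier "cavern ivory".
"cavern ivory" → head "ivory", modifier "cavern".
Assembled: [bronze [[cavern ivory] chest]].

[bronze [[cavern ivory] chest]]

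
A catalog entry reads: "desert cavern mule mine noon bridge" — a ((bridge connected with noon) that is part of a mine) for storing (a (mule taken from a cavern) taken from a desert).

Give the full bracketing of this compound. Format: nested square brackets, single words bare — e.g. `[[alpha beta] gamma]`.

Whole compound: head "bridge" (specifically "mine noon bridge"), modifier "desert cavern mule".
Within "desert cavern mule", the head is "mule" (specifically "cavern mule") and the modifier is "desert".
Within "cavern mule", the head is "mule" and the modifier is "cavern".
Within "mine noon bridge", the head is "bridge" (specifically "noon bridge") and the modifier is "mine".
Within "noon bridge", the head is "bridge" and the modifier is "noon".
Assembled: [[desert [cavern mule]] [mine [noon bridge]]].

[[desert [cavern mule]] [mine [noon bridge]]]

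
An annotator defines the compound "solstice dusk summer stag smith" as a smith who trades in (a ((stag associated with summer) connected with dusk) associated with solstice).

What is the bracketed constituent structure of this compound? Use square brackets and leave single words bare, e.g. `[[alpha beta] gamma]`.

At the top level: head "smith"; modifier "solstice dusk summer stag".
Inside "solstice dusk summer stag": head "stag" (specifically "dusk summer stag"), modifier "solstice".
Inside "dusk summer stag": head "stag" (specifically "summer stag"), modifier "dusk".
Inside "summer stag": head "stag", modifier "summer".
Assembled: [[solstice [dusk [summer stag]]] smith].

[[solstice [dusk [summer stag]]] smith]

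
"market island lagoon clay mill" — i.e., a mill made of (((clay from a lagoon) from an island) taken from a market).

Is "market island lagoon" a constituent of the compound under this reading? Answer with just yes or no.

no

The top-level split is [market island lagoon clay] [mill]; the full structure is [[market [island [lagoon clay]]] mill].
"market island lagoon" straddles a constituent boundary, so it is not a single unit.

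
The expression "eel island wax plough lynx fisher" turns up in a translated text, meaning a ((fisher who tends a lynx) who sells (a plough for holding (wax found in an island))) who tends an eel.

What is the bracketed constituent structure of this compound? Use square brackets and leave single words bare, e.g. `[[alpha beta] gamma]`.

[eel [[[island wax] plough] [lynx fisher]]]

The outermost head in the paraphrase is "fisher" (specifically "island wax plough lynx fisher"), modified by "eel".
"island wax plough lynx fisher" → head "fisher" (specifically "lynx fisher"), modifier "island wax plough".
"island wax plough" → head "plough", modifier "island wax".
"island wax" → head "wax", modifier "island".
"lynx fisher" → head "fisher", modifier "lynx".
Assembled: [eel [[[island wax] plough] [lynx fisher]]].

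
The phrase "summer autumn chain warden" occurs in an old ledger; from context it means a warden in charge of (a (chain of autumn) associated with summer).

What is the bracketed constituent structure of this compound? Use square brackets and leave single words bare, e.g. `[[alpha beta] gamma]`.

[[summer [autumn chain]] warden]

At the top level: head "warden"; modifier "summer autumn chain".
"summer autumn chain" → head "chain" (specifically "autumn chain"), modifier "summer".
"autumn chain" → head "chain", modifier "autumn".
Putting it together: [[summer [autumn chain]] warden].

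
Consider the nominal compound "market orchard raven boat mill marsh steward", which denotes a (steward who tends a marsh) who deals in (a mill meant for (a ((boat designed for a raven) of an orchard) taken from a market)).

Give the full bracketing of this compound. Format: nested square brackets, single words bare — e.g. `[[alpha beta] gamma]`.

[[[market [orchard [raven boat]]] mill] [marsh steward]]

Overall it is a kind of steward (specifically "marsh steward"); the modifier is "market orchard raven boat mill".
Inside "market orchard raven boat mill": head "mill", modifier "market orchard raven boat".
Inside "market orchard raven boat": head "boat" (specifically "orchard raven boat"), modifier "market".
Inside "orchard raven boat": head "boat" (specifically "raven boat"), modifier "orchard".
Inside "raven boat": head "boat", modifier "raven".
Inside "marsh steward": head "steward", modifier "marsh".
Assembled: [[[market [orchard [raven boat]]] mill] [marsh steward]].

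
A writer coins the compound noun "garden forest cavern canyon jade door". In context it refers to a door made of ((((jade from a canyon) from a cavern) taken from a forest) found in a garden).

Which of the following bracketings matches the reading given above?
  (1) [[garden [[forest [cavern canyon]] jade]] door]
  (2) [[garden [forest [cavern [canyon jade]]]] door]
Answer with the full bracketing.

The paraphrase's head is the "door" part ("door"); its modifier is "garden forest cavern canyon jade".
That top-level split, carried through the inner groups, gives [[garden [forest [cavern [canyon jade]]]] door].

[[garden [forest [cavern [canyon jade]]]] door]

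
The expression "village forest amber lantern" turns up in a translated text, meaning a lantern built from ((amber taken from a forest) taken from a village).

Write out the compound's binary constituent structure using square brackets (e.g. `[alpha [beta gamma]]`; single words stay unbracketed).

[[village [forest amber]] lantern]

At the top level: head "lantern"; modifier "village forest amber".
Inside "village forest amber": head "amber" (specifically "forest amber"), modifier "village".
Inside "forest amber": head "amber", modifier "forest".
So the structure is [[village [forest amber]] lantern].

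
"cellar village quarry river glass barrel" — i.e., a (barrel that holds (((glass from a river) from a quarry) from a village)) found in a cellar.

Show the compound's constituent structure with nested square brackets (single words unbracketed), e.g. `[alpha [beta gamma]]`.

Whole compound: head "barrel" (specifically "village quarry river glass barrel"), modifier "cellar".
Inside "village quarry river glass barrel": head "barrel", modifier "village quarry river glass".
Inside "village quarry river glass": head "glass" (specifically "quarry river glass"), modifier "village".
Inside "quarry river glass": head "glass" (specifically "river glass"), modifier "quarry".
Inside "river glass": head "glass", modifier "river".
Putting it together: [cellar [[village [quarry [river glass]]] barrel]].

[cellar [[village [quarry [river glass]]] barrel]]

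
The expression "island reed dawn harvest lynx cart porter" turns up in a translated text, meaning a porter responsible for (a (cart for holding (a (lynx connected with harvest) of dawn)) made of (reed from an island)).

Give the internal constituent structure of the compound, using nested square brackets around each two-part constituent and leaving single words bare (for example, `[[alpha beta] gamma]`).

At the top level: head "porter"; modifier "island reed dawn harvest lynx cart".
Within "island reed dawn harvest lynx cart", the head is "cart" (specifically "dawn harvest lynx cart") and the modifier is "island reed".
Within "island reed", the head is "reed" and the modifier is "island".
Within "dawn harvest lynx cart", the head is "cart" and the modifier is "dawn harvest lynx".
Within "dawn harvest lynx", the head is "lynx" (specifically "harvest lynx") and the modifier is "dawn".
Within "harvest lynx", the head is "lynx" and the modifier is "harvest".
So the structure is [[[island reed] [[dawn [harvest lynx]] cart]] porter].

[[[island reed] [[dawn [harvest lynx]] cart]] porter]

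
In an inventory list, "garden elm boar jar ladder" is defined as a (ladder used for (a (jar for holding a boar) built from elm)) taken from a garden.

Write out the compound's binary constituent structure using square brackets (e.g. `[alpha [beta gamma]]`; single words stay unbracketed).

Overall it is a kind of ladder (specifically "elm boar jar ladder"); the modifier is "garden".
Within "elm boar jar ladder", the head is "ladder" and the modifier is "elm boar jar".
Within "elm boar jar", the head is "jar" (specifically "boar jar") and the modifier is "elm".
Within "boar jar", the head is "jar" and the modifier is "boar".
Putting it together: [garden [[elm [boar jar]] ladder]].

[garden [[elm [boar jar]] ladder]]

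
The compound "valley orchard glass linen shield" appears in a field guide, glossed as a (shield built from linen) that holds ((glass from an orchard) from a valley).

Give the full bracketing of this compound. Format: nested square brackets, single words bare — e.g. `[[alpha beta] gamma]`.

[[valley [orchard glass]] [linen shield]]

At the top level: head "shield" (specifically "linen shield"); modifier "valley orchard glass".
"valley orchard glass" → head "glass" (specifically "orchard glass"), modifier "valley".
"orchard glass" → head "glass", modifier "orchard".
"linen shield" → head "shield", modifier "linen".
Assembled: [[valley [orchard glass]] [linen shield]].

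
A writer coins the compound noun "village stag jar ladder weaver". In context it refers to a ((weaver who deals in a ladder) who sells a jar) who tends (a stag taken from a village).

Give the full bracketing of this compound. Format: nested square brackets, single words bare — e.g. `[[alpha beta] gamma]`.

[[village stag] [jar [ladder weaver]]]

Overall it is a kind of weaver (specifically "jar ladder weaver"); the modifier is "village stag".
Inside "village stag": head "stag", modifier "village".
Inside "jar ladder weaver": head "weaver" (specifically "ladder weaver"), modifier "jar".
Inside "ladder weaver": head "weaver", modifier "ladder".
Assembled: [[village stag] [jar [ladder weaver]]].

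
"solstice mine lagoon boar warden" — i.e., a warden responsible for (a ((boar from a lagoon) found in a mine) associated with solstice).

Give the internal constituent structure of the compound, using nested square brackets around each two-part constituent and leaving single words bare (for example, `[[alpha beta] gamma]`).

[[solstice [mine [lagoon boar]]] warden]

The outermost head in the paraphrase is "warden", modified by "solstice mine lagoon boar".
Within "solstice mine lagoon boar", the head is "boar" (specifically "mine lagoon boar") and the modifier is "solstice".
Within "mine lagoon boar", the head is "boar" (specifically "lagoon boar") and the modifier is "mine".
Within "lagoon boar", the head is "boar" and the modifier is "lagoon".
Assembled: [[solstice [mine [lagoon boar]]] warden].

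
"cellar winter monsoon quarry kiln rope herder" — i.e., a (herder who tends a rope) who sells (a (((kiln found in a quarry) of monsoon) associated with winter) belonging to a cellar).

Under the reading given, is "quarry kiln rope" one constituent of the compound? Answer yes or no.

no

The top-level split is [cellar winter monsoon quarry kiln] [rope herder]; the full structure is [[cellar [winter [monsoon [quarry kiln]]]] [rope herder]].
"quarry kiln rope" straddles a constituent boundary, so it is not a single unit.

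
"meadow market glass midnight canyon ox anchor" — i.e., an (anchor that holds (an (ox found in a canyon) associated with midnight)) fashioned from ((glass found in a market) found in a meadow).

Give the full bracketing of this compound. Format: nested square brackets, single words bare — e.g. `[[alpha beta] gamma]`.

[[meadow [market glass]] [[midnight [canyon ox]] anchor]]

Whole compound: head "anchor" (specifically "midnight canyon ox anchor"), modifier "meadow market glass".
Within "meadow market glass", the head is "glass" (specifically "market glass") and the modifier is "meadow".
Within "market glass", the head is "glass" and the modifier is "market".
Within "midnight canyon ox anchor", the head is "anchor" and the modifier is "midnight canyon ox".
Within "midnight canyon ox", the head is "ox" (specifically "canyon ox") and the modifier is "midnight".
Within "canyon ox", the head is "ox" and the modifier is "canyon".
So the structure is [[meadow [market glass]] [[midnight [canyon ox]] anchor]].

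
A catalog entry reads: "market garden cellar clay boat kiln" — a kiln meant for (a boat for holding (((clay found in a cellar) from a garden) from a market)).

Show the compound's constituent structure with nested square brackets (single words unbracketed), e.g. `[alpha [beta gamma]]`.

[[[market [garden [cellar clay]]] boat] kiln]

Overall it is a kind of kiln; the modifier is "market garden cellar clay boat".
Within "market garden cellar clay boat", the head is "boat" and the modifier is "market garden cellar clay".
Within "market garden cellar clay", the head is "clay" (specifically "garden cellar clay") and the modifier is "market".
Within "garden cellar clay", the head is "clay" (specifically "cellar clay") and the modifier is "garden".
Within "cellar clay", the head is "clay" and the modifier is "cellar".
Putting it together: [[[market [garden [cellar clay]]] boat] kiln].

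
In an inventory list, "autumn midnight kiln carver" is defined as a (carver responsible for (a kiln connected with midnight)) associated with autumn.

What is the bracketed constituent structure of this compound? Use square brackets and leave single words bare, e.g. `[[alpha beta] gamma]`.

[autumn [[midnight kiln] carver]]

Whole compound: head "carver" (specifically "midnight kiln carver"), modifier "autumn".
Within "midnight kiln carver", the head is "carver" and the modifier is "midnight kiln".
Within "midnight kiln", the head is "kiln" and the modifier is "midnight".
Putting it together: [autumn [[midnight kiln] carver]].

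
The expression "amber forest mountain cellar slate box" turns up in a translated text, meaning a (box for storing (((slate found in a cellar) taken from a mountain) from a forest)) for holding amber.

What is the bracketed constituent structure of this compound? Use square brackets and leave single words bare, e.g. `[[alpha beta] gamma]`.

At the top level: head "box" (specifically "forest mountain cellar slate box"); modifier "amber".
"forest mountain cellar slate box" → head "box", modifier "forest mountain cellar slate".
"forest mountain cellar slate" → head "slate" (specifically "mountain cellar slate"), modifier "forest".
"mountain cellar slate" → head "slate" (specifically "cellar slate"), modifier "mountain".
"cellar slate" → head "slate", modifier "cellar".
So the structure is [amber [[forest [mountain [cellar slate]]] box]].

[amber [[forest [mountain [cellar slate]]] box]]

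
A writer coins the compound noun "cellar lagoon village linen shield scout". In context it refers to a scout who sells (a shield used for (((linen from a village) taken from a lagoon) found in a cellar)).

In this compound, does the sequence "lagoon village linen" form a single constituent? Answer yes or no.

yes

The paraphrase groups the words so that "lagoon village linen" is one unit: it corresponds to a single parenthesized sub-phrase.
The full structure is [[[cellar [lagoon [village linen]]] shield] scout], in which [lagoon village linen] is a constituent.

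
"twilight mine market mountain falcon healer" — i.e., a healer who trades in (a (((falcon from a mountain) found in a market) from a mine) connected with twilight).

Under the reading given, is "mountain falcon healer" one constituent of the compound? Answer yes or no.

The top-level split is [twilight mine market mountain falcon] [healer]; the full structure is [[twilight [mine [market [mountain falcon]]]] healer].
"mountain falcon healer" straddles a constituent boundary, so it is not a single unit.

no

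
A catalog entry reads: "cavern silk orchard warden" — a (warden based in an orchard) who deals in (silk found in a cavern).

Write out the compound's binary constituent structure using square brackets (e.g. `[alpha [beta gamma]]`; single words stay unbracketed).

[[cavern silk] [orchard warden]]

Overall it is a kind of warden (specifically "orchard warden"); the modifier is "cavern silk".
Within "cavern silk", the head is "silk" and the modifier is "cavern".
Within "orchard warden", the head is "warden" and the modifier is "orchard".
So the structure is [[cavern silk] [orchard warden]].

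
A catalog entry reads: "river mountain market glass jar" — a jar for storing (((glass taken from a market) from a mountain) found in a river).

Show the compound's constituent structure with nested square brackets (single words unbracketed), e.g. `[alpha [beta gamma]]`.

[[river [mountain [market glass]]] jar]

At the top level: head "jar"; modifier "river mountain market glass".
Within "river mountain market glass", the head is "glass" (specifically "mountain market glass") and the modifier is "river".
Within "mountain market glass", the head is "glass" (specifically "market glass") and the modifier is "mountain".
Within "market glass", the head is "glass" and the modifier is "market".
Assembled: [[river [mountain [market glass]]] jar].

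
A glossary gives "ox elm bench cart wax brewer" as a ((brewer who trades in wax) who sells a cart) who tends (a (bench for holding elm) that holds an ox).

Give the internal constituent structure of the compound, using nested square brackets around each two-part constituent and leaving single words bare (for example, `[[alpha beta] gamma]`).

[[ox [elm bench]] [cart [wax brewer]]]

At the top level: head "brewer" (specifically "cart wax brewer"); modifier "ox elm bench".
"ox elm bench" → head "bench" (specifically "elm bench"), modifier "ox".
"elm bench" → head "bench", modifier "elm".
"cart wax brewer" → head "brewer" (specifically "wax brewer"), modifier "cart".
"wax brewer" → head "brewer", modifier "wax".
So the structure is [[ox [elm bench]] [cart [wax brewer]]].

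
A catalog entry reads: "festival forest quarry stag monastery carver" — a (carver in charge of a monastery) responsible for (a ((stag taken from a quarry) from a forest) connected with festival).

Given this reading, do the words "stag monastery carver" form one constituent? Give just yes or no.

no

The top-level split is [festival forest quarry stag] [monastery carver]; the full structure is [[festival [forest [quarry stag]]] [monastery carver]].
"stag monastery carver" straddles a constituent boundary, so it is not a single unit.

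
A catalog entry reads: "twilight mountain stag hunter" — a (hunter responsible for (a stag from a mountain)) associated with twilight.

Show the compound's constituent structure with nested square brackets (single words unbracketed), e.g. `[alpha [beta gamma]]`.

Overall it is a kind of hunter (specifically "mountain stag hunter"); the modifier is "twilight".
Within "mountain stag hunter", the head is "hunter" and the modifier is "mountain stag".
Within "mountain stag", the head is "stag" and the modifier is "mountain".
Putting it together: [twilight [[mountain stag] hunter]].

[twilight [[mountain stag] hunter]]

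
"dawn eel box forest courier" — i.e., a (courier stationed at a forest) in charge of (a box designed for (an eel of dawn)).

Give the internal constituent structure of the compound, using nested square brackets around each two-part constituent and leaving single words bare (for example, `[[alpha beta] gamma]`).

The outermost head in the paraphrase is "courier" (specifically "forest courier"), modified by "dawn eel box".
Inside "dawn eel box": head "box", modifier "dawn eel".
Inside "dawn eel": head "eel", modifier "dawn".
Inside "forest courier": head "courier", modifier "forest".
So the structure is [[[dawn eel] box] [forest courier]].

[[[dawn eel] box] [forest courier]]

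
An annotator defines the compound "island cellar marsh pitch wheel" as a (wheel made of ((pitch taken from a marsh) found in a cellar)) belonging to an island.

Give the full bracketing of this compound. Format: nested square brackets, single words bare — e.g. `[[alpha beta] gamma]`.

[island [[cellar [marsh pitch]] wheel]]

At the top level: head "wheel" (specifically "cellar marsh pitch wheel"); modifier "island".
Inside "cellar marsh pitch wheel": head "wheel", modifier "cellar marsh pitch".
Inside "cellar marsh pitch": head "pitch" (specifically "marsh pitch"), modifier "cellar".
Inside "marsh pitch": head "pitch", modifier "marsh".
Putting it together: [island [[cellar [marsh pitch]] wheel]].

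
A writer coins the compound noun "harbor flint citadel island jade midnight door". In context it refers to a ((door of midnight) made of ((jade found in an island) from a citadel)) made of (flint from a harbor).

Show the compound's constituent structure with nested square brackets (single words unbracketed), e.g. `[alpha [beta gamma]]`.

[[harbor flint] [[citadel [island jade]] [midnight door]]]

At the top level: head "door" (specifically "citadel island jade midnight door"); modifier "harbor flint".
"harbor flint" → head "flint", modifier "harbor".
"citadel island jade midnight door" → head "door" (specifically "midnight door"), modifier "citadel island jade".
"citadel island jade" → head "jade" (specifically "island jade"), modifier "citadel".
"island jade" → head "jade", modifier "island".
"midnight door" → head "door", modifier "midnight".
Assembled: [[harbor flint] [[citadel [island jade]] [midnight door]]].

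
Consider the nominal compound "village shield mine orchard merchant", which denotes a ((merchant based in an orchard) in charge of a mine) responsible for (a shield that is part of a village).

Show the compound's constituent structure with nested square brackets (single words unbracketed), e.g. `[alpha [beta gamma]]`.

[[village shield] [mine [orchard merchant]]]

The outermost head in the paraphrase is "merchant" (specifically "mine orchard merchant"), modified by "village shield".
Within "village shield", the head is "shield" and the modifier is "village".
Within "mine orchard merchant", the head is "merchant" (specifically "orchard merchant") and the modifier is "mine".
Within "orchard merchant", the head is "merchant" and the modifier is "orchard".
Putting it together: [[village shield] [mine [orchard merchant]]].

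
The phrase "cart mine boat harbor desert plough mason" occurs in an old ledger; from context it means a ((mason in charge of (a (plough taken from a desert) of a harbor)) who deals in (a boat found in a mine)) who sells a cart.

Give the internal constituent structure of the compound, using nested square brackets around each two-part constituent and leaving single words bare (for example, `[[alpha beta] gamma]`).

Whole compound: head "mason" (specifically "mine boat harbor desert plough mason"), modifier "cart".
Within "mine boat harbor desert plough mason", the head is "mason" (specifically "harbor desert plough mason") and the modifier is "mine boat".
Within "mine boat", the head is "boat" and the modifier is "mine".
Within "harbor desert plough mason", the head is "mason" and the modifier is "harbor desert plough".
Within "harbor desert plough", the head is "plough" (specifically "desert plough") and the modifier is "harbor".
Within "desert plough", the head is "plough" and the modifier is "desert".
Assembled: [cart [[mine boat] [[harbor [desert plough]] mason]]].

[cart [[mine boat] [[harbor [desert plough]] mason]]]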